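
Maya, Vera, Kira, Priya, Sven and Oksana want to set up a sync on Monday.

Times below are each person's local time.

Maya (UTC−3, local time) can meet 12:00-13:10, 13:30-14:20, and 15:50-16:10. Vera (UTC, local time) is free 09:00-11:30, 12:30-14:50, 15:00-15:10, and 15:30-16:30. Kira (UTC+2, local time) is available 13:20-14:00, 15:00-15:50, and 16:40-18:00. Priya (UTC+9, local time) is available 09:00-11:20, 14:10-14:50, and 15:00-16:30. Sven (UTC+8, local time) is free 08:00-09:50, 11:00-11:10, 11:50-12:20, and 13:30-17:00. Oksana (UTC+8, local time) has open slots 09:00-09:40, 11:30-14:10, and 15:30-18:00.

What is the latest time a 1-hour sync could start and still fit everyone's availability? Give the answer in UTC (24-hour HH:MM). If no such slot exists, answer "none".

Maya → UTC: 15:00–16:10, 16:30–17:20, 18:50–19:10.
Vera → UTC: 09:00–11:30, 12:30–14:50, 15:00–15:10, 15:30–16:30.
Kira → UTC: 11:20–12:00, 13:00–13:50, 14:40–16:00.
Priya → UTC: 00:00–02:20, 05:10–05:50, 06:00–07:30.
Sven → UTC: 00:00–01:50, 03:00–03:10, 03:50–04:20, 05:30–09:00.
Oksana → UTC: 01:00–01:40, 03:30–06:10, 07:30–10:00.
Maya ∩ Vera: 15:00–15:10, 15:30–16:10.
Maya ∩ Vera ∩ Kira: 15:00–15:10, 15:30–16:00.
Maya ∩ Vera ∩ Kira ∩ Priya: (none).
Maya ∩ Vera ∩ Kira ∩ Priya ∩ Sven: (none).
Maya ∩ Vera ∩ Kira ∩ Priya ∩ Sven ∩ Oksana: (none).
Windows ≥ 60 min: (none).

none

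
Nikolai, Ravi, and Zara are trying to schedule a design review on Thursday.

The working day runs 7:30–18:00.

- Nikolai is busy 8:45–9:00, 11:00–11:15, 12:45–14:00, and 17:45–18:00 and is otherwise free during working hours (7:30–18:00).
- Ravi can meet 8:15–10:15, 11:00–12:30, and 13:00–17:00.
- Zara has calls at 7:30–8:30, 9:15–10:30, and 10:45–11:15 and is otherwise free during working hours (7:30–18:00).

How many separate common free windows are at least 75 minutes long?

Nikolai free within 07:30–18:00: 07:30–08:45, 09:00–11:00, 11:15–12:45, 14:00–17:45.
Zara free within 07:30–18:00: 08:30–09:15, 10:30–10:45, 11:15–18:00.
Nikolai ∩ Ravi: 08:15–08:45, 09:00–10:15, 11:15–12:30, 14:00–17:00.
Nikolai ∩ Ravi ∩ Zara: 08:30–08:45, 09:00–09:15, 11:15–12:30, 14:00–17:00.
Windows ≥ 75 min: 11:15–12:30, 14:00–17:00.
That's 2 windows.

2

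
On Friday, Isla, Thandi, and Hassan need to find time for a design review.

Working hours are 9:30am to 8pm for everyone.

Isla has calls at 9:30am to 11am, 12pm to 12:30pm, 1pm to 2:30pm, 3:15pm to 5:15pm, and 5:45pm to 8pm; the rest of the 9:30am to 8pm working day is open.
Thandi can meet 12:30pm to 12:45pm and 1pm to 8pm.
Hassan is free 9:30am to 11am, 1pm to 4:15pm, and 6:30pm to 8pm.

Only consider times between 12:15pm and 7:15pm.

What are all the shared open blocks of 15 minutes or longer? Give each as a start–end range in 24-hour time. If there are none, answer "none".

Isla free within 09:30–20:00: 11:00–12:00, 12:30–13:00, 14:30–15:15, 17:15–17:45.
Isla ∩ Thandi: 12:30–12:45, 14:30–15:15, 17:15–17:45.
Isla ∩ Thandi ∩ Hassan: 14:30–15:15.
Restricted to 12:15–19:15: 14:30–15:15.
Windows ≥ 15 min: 14:30–15:15.

14:30–15:15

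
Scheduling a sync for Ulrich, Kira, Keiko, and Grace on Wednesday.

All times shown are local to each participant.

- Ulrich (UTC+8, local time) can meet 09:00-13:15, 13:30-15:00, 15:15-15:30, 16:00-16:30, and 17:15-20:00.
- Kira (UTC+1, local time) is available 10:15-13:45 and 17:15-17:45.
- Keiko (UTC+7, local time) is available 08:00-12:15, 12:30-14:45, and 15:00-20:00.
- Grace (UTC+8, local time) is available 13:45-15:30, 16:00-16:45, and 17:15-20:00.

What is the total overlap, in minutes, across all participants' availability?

Ulrich → UTC: 01:00–05:15, 05:30–07:00, 07:15–07:30, 08:00–08:30, 09:15–12:00.
Kira → UTC: 09:15–12:45, 16:15–16:45.
Keiko → UTC: 01:00–05:15, 05:30–07:45, 08:00–13:00.
Grace → UTC: 05:45–07:30, 08:00–08:45, 09:15–12:00.
Ulrich ∩ Kira: 09:15–12:00.
Ulrich ∩ Kira ∩ Keiko: 09:15–12:00.
Ulrich ∩ Kira ∩ Keiko ∩ Grace: 09:15–12:00.
Total common minutes: 165.

165 minutes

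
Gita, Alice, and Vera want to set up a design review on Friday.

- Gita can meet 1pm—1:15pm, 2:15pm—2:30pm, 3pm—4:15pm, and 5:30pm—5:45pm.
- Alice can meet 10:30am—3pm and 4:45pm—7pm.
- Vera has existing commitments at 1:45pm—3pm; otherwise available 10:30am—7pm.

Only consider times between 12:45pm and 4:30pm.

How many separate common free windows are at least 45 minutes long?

0

Vera free within 10:30–19:00: 10:30–13:45, 15:00–19:00.
Gita ∩ Alice: 13:00–13:15, 14:15–14:30, 17:30–17:45.
Gita ∩ Alice ∩ Vera: 13:00–13:15, 17:30–17:45.
Restricted to 12:45–16:30: 13:00–13:15.
Windows ≥ 45 min: (none).
That's 0 windows.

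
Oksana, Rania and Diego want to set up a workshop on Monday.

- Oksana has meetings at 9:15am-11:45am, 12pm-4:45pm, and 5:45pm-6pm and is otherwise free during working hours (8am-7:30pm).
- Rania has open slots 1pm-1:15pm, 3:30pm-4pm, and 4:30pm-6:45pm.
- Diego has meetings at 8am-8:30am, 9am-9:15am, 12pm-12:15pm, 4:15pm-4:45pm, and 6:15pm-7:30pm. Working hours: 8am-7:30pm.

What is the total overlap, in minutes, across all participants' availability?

Oksana free within 08:00–19:30: 08:00–09:15, 11:45–12:00, 16:45–17:45, 18:00–19:30.
Diego free within 08:00–19:30: 08:30–09:00, 09:15–12:00, 12:15–16:15, 16:45–18:15.
Oksana ∩ Rania: 16:45–17:45, 18:00–18:45.
Oksana ∩ Rania ∩ Diego: 16:45–17:45, 18:00–18:15.
Total common minutes: 60 + 15 = 75.

75 minutes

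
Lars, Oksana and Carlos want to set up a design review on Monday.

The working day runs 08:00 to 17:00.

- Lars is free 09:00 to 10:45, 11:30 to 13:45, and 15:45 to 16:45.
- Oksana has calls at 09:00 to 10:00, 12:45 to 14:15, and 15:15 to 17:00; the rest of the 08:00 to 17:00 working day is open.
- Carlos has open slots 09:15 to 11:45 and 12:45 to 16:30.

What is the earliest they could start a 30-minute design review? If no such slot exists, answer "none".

10:00

Oksana free within 08:00–17:00: 08:00–09:00, 10:00–12:45, 14:15–15:15.
Lars ∩ Oksana: 10:00–10:45, 11:30–12:45.
Lars ∩ Oksana ∩ Carlos: 10:00–10:45, 11:30–11:45.
Windows ≥ 30 min: 10:00–10:45.
Earliest such window starts at 10:00.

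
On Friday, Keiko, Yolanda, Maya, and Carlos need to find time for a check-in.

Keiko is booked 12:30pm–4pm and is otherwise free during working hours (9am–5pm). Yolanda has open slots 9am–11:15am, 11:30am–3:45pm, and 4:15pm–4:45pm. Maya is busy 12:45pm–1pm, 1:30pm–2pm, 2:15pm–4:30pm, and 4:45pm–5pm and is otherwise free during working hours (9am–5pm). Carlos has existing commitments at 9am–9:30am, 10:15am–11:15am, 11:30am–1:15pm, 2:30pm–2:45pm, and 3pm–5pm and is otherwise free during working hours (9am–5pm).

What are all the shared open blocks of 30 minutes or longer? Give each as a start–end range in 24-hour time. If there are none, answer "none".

Keiko free within 09:00–17:00: 09:00–12:30, 16:00–17:00.
Maya free within 09:00–17:00: 09:00–12:45, 13:00–13:30, 14:00–14:15, 16:30–16:45.
Carlos free within 09:00–17:00: 09:30–10:15, 11:15–11:30, 13:15–14:30, 14:45–15:00.
Keiko ∩ Yolanda: 09:00–11:15, 11:30–12:30, 16:15–16:45.
Keiko ∩ Yolanda ∩ Maya: 09:00–11:15, 11:30–12:30, 16:30–16:45.
Keiko ∩ Yolanda ∩ Maya ∩ Carlos: 09:30–10:15.
Windows ≥ 30 min: 09:30–10:15.

09:30–10:15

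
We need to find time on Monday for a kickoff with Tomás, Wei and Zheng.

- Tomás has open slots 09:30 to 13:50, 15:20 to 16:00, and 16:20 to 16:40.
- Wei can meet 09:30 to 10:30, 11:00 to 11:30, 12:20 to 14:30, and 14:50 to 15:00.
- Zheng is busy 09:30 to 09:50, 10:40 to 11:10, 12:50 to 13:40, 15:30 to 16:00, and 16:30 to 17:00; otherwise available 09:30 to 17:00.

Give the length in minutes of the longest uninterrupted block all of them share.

40 minutes

Zheng free within 09:30–17:00: 09:50–10:40, 11:10–12:50, 13:40–15:30, 16:00–16:30.
Tomás ∩ Wei: 09:30–10:30, 11:00–11:30, 12:20–13:50.
Tomás ∩ Wei ∩ Zheng: 09:50–10:30, 11:10–11:30, 12:20–12:50, 13:40–13:50.
Common window lengths: 40, 20, 30, 10 min; longest is 40.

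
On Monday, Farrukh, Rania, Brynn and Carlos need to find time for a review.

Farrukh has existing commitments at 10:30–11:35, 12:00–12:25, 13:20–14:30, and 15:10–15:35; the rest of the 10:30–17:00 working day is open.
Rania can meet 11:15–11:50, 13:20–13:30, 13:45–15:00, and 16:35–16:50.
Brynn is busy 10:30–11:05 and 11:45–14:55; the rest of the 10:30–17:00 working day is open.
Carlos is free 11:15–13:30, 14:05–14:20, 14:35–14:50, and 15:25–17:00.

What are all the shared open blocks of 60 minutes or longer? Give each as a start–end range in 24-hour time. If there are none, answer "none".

Farrukh free within 10:30–17:00: 11:35–12:00, 12:25–13:20, 14:30–15:10, 15:35–17:00.
Brynn free within 10:30–17:00: 11:05–11:45, 14:55–17:00.
Farrukh ∩ Rania: 11:35–11:50, 14:30–15:00, 16:35–16:50.
Farrukh ∩ Rania ∩ Brynn: 11:35–11:45, 14:55–15:00, 16:35–16:50.
Farrukh ∩ Rania ∩ Brynn ∩ Carlos: 11:35–11:45, 16:35–16:50.
Windows ≥ 60 min: (none).

none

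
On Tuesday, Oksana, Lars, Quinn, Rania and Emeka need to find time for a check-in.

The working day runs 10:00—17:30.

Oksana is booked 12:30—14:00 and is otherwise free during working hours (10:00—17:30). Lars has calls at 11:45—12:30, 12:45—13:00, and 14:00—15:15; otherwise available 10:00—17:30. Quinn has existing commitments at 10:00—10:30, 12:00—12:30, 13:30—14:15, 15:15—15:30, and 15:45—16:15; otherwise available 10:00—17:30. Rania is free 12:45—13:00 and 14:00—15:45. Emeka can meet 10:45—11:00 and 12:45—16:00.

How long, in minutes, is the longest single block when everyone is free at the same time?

Oksana free within 10:00–17:30: 10:00–12:30, 14:00–17:30.
Lars free within 10:00–17:30: 10:00–11:45, 12:30–12:45, 13:00–14:00, 15:15–17:30.
Quinn free within 10:00–17:30: 10:30–12:00, 12:30–13:30, 14:15–15:15, 15:30–15:45, 16:15–17:30.
Oksana ∩ Lars: 10:00–11:45, 15:15–17:30.
Oksana ∩ Lars ∩ Quinn: 10:30–11:45, 15:30–15:45, 16:15–17:30.
Oksana ∩ Lars ∩ Quinn ∩ Rania: 15:30–15:45.
Oksana ∩ Lars ∩ Quinn ∩ Rania ∩ Emeka: 15:30–15:45.
Single common window of 15 minutes.

15 minutes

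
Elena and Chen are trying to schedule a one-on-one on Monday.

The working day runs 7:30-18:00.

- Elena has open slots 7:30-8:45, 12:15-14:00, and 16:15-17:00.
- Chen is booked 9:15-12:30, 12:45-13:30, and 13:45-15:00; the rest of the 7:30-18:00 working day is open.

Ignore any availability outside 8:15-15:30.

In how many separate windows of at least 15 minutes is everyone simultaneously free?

3

Chen free within 07:30–18:00: 07:30–09:15, 12:30–12:45, 13:30–13:45, 15:00–18:00.
Elena ∩ Chen: 07:30–08:45, 12:30–12:45, 13:30–13:45, 16:15–17:00.
Restricted to 08:15–15:30: 08:15–08:45, 12:30–12:45, 13:30–13:45.
Windows ≥ 15 min: 08:15–08:45, 12:30–12:45, 13:30–13:45.
That's 3 windows.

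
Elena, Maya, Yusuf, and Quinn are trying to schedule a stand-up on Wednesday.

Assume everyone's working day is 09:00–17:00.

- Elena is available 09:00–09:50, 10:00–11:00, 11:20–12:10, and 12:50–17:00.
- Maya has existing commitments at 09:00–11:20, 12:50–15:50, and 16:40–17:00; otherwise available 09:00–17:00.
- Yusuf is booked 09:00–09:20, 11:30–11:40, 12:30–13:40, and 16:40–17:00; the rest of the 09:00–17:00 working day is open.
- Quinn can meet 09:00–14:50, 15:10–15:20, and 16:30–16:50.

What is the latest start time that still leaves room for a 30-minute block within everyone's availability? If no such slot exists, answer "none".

Maya free within 09:00–17:00: 11:20–12:50, 15:50–16:40.
Yusuf free within 09:00–17:00: 09:20–11:30, 11:40–12:30, 13:40–16:40.
Elena ∩ Maya: 11:20–12:10, 15:50–16:40.
Elena ∩ Maya ∩ Yusuf: 11:20–11:30, 11:40–12:10, 15:50–16:40.
Elena ∩ Maya ∩ Yusuf ∩ Quinn: 11:20–11:30, 11:40–12:10, 16:30–16:40.
Windows ≥ 30 min: 11:40–12:10.
Latest start in the last window 11:40–12:10 is 12:10 − 30 min = 11:40.

11:40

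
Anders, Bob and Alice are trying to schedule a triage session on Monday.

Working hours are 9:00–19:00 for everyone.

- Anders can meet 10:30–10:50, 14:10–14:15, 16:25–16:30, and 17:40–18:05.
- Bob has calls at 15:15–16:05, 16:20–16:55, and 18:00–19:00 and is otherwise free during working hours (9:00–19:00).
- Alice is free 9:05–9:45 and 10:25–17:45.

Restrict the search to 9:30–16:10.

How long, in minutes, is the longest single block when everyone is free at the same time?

Bob free within 09:00–19:00: 09:00–15:15, 16:05–16:20, 16:55–18:00.
Anders ∩ Bob: 10:30–10:50, 14:10–14:15, 17:40–18:00.
Anders ∩ Bob ∩ Alice: 10:30–10:50, 14:10–14:15, 17:40–17:45.
Restricted to 09:30–16:10: 10:30–10:50, 14:10–14:15.
Common window lengths: 20, 5 min; longest is 20.

20 minutes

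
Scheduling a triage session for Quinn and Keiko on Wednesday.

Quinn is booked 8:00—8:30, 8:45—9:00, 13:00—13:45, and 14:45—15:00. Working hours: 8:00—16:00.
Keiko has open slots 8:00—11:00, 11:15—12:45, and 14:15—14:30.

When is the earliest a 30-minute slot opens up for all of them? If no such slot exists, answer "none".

Quinn free within 08:00–16:00: 08:30–08:45, 09:00–13:00, 13:45–14:45, 15:00–16:00.
Quinn ∩ Keiko: 08:30–08:45, 09:00–11:00, 11:15–12:45, 14:15–14:30.
Windows ≥ 30 min: 09:00–11:00, 11:15–12:45.
Earliest such window starts at 09:00.

09:00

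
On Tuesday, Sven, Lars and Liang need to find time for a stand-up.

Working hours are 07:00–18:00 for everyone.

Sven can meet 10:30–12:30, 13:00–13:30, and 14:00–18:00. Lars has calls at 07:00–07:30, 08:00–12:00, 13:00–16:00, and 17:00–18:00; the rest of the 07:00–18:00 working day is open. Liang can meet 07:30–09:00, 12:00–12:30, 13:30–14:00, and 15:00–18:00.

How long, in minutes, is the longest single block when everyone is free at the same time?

Lars free within 07:00–18:00: 07:30–08:00, 12:00–13:00, 16:00–17:00.
Sven ∩ Lars: 12:00–12:30, 16:00–17:00.
Sven ∩ Lars ∩ Liang: 12:00–12:30, 16:00–17:00.
Common window lengths: 30, 60 min; longest is 60.

60 minutes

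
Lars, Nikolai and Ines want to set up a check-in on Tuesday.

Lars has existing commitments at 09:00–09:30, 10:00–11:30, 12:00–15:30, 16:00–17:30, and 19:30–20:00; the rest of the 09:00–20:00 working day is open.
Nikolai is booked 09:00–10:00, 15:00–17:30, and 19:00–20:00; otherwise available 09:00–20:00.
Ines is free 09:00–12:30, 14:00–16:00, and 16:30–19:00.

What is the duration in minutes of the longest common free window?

90 minutes

Lars free within 09:00–20:00: 09:30–10:00, 11:30–12:00, 15:30–16:00, 17:30–19:30.
Nikolai free within 09:00–20:00: 10:00–15:00, 17:30–19:00.
Lars ∩ Nikolai: 11:30–12:00, 17:30–19:00.
Lars ∩ Nikolai ∩ Ines: 11:30–12:00, 17:30–19:00.
Common window lengths: 30, 90 min; longest is 90.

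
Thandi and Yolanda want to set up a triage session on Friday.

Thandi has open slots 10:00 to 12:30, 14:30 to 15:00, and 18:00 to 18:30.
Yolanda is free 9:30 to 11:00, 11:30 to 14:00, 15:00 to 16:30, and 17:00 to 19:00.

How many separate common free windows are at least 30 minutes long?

Thandi ∩ Yolanda: 10:00–11:00, 11:30–12:30, 18:00–18:30.
Windows ≥ 30 min: 10:00–11:00, 11:30–12:30, 18:00–18:30.
That's 3 windows.

3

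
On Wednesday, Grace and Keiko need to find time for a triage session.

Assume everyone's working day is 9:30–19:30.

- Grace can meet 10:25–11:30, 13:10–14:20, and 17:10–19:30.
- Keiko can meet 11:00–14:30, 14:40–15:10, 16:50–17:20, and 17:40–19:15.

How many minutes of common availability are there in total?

205 minutes

Grace ∩ Keiko: 11:00–11:30, 13:10–14:20, 17:10–17:20, 17:40–19:15.
Total common minutes: 30 + 70 + 10 + 95 = 205.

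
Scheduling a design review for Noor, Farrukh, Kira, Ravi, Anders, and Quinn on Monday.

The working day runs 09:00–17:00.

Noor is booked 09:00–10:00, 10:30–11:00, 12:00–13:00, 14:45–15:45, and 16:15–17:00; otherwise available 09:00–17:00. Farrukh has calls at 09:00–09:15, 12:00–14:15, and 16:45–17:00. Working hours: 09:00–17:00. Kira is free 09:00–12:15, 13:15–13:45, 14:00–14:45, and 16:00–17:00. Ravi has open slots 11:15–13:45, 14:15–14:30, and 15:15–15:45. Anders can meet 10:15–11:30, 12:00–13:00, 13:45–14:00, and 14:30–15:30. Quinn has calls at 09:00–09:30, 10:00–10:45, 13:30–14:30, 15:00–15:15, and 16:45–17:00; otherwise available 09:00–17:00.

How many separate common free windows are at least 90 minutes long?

Noor free within 09:00–17:00: 10:00–10:30, 11:00–12:00, 13:00–14:45, 15:45–16:15.
Farrukh free within 09:00–17:00: 09:15–12:00, 14:15–16:45.
Quinn free within 09:00–17:00: 09:30–10:00, 10:45–13:30, 14:30–15:00, 15:15–16:45.
Noor ∩ Farrukh: 10:00–10:30, 11:00–12:00, 14:15–14:45, 15:45–16:15.
Noor ∩ Farrukh ∩ Kira: 10:00–10:30, 11:00–12:00, 14:15–14:45, 16:00–16:15.
Noor ∩ Farrukh ∩ Kira ∩ Ravi: 11:15–12:00, 14:15–14:30.
Noor ∩ Farrukh ∩ Kira ∩ Ravi ∩ Anders: 11:15–11:30.
Noor ∩ Farrukh ∩ Kira ∩ Ravi ∩ Anders ∩ Quinn: 11:15–11:30.
Windows ≥ 90 min: (none).
That's 0 windows.

0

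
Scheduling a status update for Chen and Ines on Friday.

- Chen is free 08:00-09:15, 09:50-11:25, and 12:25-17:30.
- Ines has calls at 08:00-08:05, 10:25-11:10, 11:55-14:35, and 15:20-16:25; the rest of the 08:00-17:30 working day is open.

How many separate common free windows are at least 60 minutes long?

Ines free within 08:00–17:30: 08:05–10:25, 11:10–11:55, 14:35–15:20, 16:25–17:30.
Chen ∩ Ines: 08:05–09:15, 09:50–10:25, 11:10–11:25, 14:35–15:20, 16:25–17:30.
Windows ≥ 60 min: 08:05–09:15, 16:25–17:30.
That's 2 windows.

2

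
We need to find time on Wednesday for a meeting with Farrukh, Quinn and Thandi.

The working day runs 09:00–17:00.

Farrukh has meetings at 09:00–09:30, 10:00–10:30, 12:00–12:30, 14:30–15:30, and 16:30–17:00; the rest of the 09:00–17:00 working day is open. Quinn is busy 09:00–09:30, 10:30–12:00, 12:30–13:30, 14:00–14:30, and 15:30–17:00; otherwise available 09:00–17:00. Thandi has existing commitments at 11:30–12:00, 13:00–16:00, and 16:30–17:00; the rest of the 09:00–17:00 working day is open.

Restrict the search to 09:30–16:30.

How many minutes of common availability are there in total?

30 minutes

Farrukh free within 09:00–17:00: 09:30–10:00, 10:30–12:00, 12:30–14:30, 15:30–16:30.
Quinn free within 09:00–17:00: 09:30–10:30, 12:00–12:30, 13:30–14:00, 14:30–15:30.
Thandi free within 09:00–17:00: 09:00–11:30, 12:00–13:00, 16:00–16:30.
Farrukh ∩ Quinn: 09:30–10:00, 13:30–14:00.
Farrukh ∩ Quinn ∩ Thandi: 09:30–10:00.
Restricted to 09:30–16:30: 09:30–10:00.
Total common minutes: 30.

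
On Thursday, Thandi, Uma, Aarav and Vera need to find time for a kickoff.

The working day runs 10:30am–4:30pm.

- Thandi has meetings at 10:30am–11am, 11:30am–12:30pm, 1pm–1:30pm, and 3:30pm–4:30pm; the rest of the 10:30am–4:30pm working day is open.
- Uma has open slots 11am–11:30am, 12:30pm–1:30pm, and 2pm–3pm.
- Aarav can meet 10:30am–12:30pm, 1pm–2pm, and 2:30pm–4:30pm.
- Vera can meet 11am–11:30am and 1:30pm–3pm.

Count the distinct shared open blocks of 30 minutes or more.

2

Thandi free within 10:30–16:30: 11:00–11:30, 12:30–13:00, 13:30–15:30.
Thandi ∩ Uma: 11:00–11:30, 12:30–13:00, 14:00–15:00.
Thandi ∩ Uma ∩ Aarav: 11:00–11:30, 14:30–15:00.
Thandi ∩ Uma ∩ Aarav ∩ Vera: 11:00–11:30, 14:30–15:00.
Windows ≥ 30 min: 11:00–11:30, 14:30–15:00.
That's 2 windows.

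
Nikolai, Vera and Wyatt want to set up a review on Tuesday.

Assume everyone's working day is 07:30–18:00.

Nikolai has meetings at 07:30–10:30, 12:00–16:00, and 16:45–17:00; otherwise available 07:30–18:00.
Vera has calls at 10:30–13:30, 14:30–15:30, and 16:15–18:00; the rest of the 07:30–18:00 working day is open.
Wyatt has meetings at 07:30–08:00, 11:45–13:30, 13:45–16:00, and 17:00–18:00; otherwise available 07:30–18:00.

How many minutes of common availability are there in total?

15 minutes

Nikolai free within 07:30–18:00: 10:30–12:00, 16:00–16:45, 17:00–18:00.
Vera free within 07:30–18:00: 07:30–10:30, 13:30–14:30, 15:30–16:15.
Wyatt free within 07:30–18:00: 08:00–11:45, 13:30–13:45, 16:00–17:00.
Nikolai ∩ Vera: 16:00–16:15.
Nikolai ∩ Vera ∩ Wyatt: 16:00–16:15.
Total common minutes: 15.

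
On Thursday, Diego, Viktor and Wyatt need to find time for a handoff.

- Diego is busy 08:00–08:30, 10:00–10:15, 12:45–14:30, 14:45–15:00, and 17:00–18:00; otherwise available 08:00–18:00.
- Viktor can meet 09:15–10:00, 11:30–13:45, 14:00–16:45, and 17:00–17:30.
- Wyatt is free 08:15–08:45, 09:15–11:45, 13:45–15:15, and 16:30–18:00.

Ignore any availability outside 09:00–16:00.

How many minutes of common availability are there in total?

90 minutes

Diego free within 08:00–18:00: 08:30–10:00, 10:15–12:45, 14:30–14:45, 15:00–17:00.
Diego ∩ Viktor: 09:15–10:00, 11:30–12:45, 14:30–14:45, 15:00–16:45.
Diego ∩ Viktor ∩ Wyatt: 09:15–10:00, 11:30–11:45, 14:30–14:45, 15:00–15:15, 16:30–16:45.
Restricted to 09:00–16:00: 09:15–10:00, 11:30–11:45, 14:30–14:45, 15:00–15:15.
Total common minutes: 45 + 15 + 15 + 15 = 90.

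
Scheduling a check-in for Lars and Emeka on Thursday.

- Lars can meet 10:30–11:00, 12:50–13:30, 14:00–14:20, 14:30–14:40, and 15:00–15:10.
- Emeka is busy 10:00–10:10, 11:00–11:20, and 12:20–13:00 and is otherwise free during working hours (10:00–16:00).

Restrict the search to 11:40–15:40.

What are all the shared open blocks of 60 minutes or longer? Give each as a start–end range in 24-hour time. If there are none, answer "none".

Emeka free within 10:00–16:00: 10:10–11:00, 11:20–12:20, 13:00–16:00.
Lars ∩ Emeka: 10:30–11:00, 13:00–13:30, 14:00–14:20, 14:30–14:40, 15:00–15:10.
Restricted to 11:40–15:40: 13:00–13:30, 14:00–14:20, 14:30–14:40, 15:00–15:10.
Windows ≥ 60 min: (none).

none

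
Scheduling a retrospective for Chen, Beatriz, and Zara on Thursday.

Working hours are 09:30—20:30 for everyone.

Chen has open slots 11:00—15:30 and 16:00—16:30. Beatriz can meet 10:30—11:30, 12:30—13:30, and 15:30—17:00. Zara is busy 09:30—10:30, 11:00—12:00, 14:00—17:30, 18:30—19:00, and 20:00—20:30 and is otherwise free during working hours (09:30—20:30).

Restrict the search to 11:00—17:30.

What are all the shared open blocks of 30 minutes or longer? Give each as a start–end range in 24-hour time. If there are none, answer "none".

Zara free within 09:30–20:30: 10:30–11:00, 12:00–14:00, 17:30–18:30, 19:00–20:00.
Chen ∩ Beatriz: 11:00–11:30, 12:30–13:30, 16:00–16:30.
Chen ∩ Beatriz ∩ Zara: 12:30–13:30.
Restricted to 11:00–17:30: 12:30–13:30.
Windows ≥ 30 min: 12:30–13:30.

12:30–13:30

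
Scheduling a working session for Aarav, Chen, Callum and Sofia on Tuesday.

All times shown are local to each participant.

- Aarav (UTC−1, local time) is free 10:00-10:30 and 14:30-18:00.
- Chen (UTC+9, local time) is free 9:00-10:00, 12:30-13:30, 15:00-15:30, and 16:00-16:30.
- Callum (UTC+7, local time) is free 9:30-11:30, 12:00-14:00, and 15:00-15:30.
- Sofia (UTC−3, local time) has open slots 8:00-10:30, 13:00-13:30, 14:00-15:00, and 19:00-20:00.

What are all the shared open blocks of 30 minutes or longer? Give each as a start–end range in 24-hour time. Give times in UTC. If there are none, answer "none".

none

Aarav → UTC: 11:00–11:30, 15:30–19:00.
Chen → UTC: 00:00–01:00, 03:30–04:30, 06:00–06:30, 07:00–07:30.
Callum → UTC: 02:30–04:30, 05:00–07:00, 08:00–08:30.
Sofia → UTC: 11:00–13:30, 16:00–16:30, 17:00–18:00, 22:00–23:00.
Aarav ∩ Chen: (none).
Aarav ∩ Chen ∩ Callum: (none).
Aarav ∩ Chen ∩ Callum ∩ Sofia: (none).
Windows ≥ 30 min: (none).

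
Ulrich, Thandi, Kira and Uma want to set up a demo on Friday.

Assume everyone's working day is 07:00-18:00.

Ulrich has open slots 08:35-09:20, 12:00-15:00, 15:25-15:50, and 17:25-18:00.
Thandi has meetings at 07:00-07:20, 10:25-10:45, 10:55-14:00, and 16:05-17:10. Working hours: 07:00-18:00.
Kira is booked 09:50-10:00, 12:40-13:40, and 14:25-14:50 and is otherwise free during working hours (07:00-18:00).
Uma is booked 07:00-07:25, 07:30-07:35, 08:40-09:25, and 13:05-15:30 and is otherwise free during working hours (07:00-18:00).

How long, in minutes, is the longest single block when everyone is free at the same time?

Thandi free within 07:00–18:00: 07:20–10:25, 10:45–10:55, 14:00–16:05, 17:10–18:00.
Kira free within 07:00–18:00: 07:00–09:50, 10:00–12:40, 13:40–14:25, 14:50–18:00.
Uma free within 07:00–18:00: 07:25–07:30, 07:35–08:40, 09:25–13:05, 15:30–18:00.
Ulrich ∩ Thandi: 08:35–09:20, 14:00–15:00, 15:25–15:50, 17:25–18:00.
Ulrich ∩ Thandi ∩ Kira: 08:35–09:20, 14:00–14:25, 14:50–15:00, 15:25–15:50, 17:25–18:00.
Ulrich ∩ Thandi ∩ Kira ∩ Uma: 08:35–08:40, 15:30–15:50, 17:25–18:00.
Common window lengths: 5, 20, 35 min; longest is 35.

35 minutes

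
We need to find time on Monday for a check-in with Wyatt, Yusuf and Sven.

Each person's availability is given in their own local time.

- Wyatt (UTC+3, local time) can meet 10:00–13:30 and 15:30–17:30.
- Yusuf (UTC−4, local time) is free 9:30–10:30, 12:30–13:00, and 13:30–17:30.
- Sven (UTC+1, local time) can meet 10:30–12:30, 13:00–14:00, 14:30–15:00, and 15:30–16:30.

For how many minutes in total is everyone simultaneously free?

Wyatt → UTC: 07:00–10:30, 12:30–14:30.
Yusuf → UTC: 13:30–14:30, 16:30–17:00, 17:30–21:30.
Sven → UTC: 09:30–11:30, 12:00–13:00, 13:30–14:00, 14:30–15:30.
Wyatt ∩ Yusuf: 13:30–14:30.
Wyatt ∩ Yusuf ∩ Sven: 13:30–14:00.
Total common minutes: 30.

30 minutes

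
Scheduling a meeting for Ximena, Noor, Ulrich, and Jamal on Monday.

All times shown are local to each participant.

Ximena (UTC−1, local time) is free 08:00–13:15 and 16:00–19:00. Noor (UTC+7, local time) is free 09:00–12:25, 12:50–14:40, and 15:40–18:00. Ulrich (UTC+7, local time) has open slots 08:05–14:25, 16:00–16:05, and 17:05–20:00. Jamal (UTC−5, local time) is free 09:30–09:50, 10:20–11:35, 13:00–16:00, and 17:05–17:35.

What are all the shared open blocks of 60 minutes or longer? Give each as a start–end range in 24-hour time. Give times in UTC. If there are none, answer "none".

Ximena → UTC: 09:00–14:15, 17:00–20:00.
Noor → UTC: 02:00–05:25, 05:50–07:40, 08:40–11:00.
Ulrich → UTC: 01:05–07:25, 09:00–09:05, 10:05–13:00.
Jamal → UTC: 14:30–14:50, 15:20–16:35, 18:00–21:00, 22:05–22:35.
Ximena ∩ Noor: 09:00–11:00.
Ximena ∩ Noor ∩ Ulrich: 09:00–09:05, 10:05–11:00.
Ximena ∩ Noor ∩ Ulrich ∩ Jamal: (none).
Windows ≥ 60 min: (none).

none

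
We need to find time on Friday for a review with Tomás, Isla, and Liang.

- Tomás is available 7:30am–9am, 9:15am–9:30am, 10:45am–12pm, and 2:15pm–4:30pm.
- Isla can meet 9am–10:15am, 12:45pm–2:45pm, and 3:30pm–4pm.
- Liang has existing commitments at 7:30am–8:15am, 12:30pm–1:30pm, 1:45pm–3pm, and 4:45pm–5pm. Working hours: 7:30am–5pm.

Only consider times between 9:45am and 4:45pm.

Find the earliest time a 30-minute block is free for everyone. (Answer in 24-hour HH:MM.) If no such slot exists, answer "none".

Liang free within 07:30–17:00: 08:15–12:30, 13:30–13:45, 15:00–16:45.
Tomás ∩ Isla: 09:15–09:30, 14:15–14:45, 15:30–16:00.
Tomás ∩ Isla ∩ Liang: 09:15–09:30, 15:30–16:00.
Restricted to 09:45–16:45: 15:30–16:00.
Windows ≥ 30 min: 15:30–16:00.
Earliest such window starts at 15:30.

15:30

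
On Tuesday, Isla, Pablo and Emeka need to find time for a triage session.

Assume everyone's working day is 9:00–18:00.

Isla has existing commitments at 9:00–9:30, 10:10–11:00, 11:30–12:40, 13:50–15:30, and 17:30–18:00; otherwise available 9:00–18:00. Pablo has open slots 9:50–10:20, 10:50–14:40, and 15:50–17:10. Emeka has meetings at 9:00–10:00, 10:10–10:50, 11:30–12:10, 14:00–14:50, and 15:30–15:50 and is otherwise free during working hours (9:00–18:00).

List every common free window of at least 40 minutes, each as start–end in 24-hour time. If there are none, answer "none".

12:40–13:50, 15:50–17:10

Isla free within 09:00–18:00: 09:30–10:10, 11:00–11:30, 12:40–13:50, 15:30–17:30.
Emeka free within 09:00–18:00: 10:00–10:10, 10:50–11:30, 12:10–14:00, 14:50–15:30, 15:50–18:00.
Isla ∩ Pablo: 09:50–10:10, 11:00–11:30, 12:40–13:50, 15:50–17:10.
Isla ∩ Pablo ∩ Emeka: 10:00–10:10, 11:00–11:30, 12:40–13:50, 15:50–17:10.
Windows ≥ 40 min: 12:40–13:50, 15:50–17:10.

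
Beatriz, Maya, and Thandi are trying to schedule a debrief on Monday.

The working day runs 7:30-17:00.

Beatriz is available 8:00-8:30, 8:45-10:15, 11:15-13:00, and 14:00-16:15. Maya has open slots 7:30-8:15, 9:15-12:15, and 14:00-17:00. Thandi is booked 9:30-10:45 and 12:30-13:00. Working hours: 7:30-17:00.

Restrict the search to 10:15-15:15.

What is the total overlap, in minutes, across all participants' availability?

Thandi free within 07:30–17:00: 07:30–09:30, 10:45–12:30, 13:00–17:00.
Beatriz ∩ Maya: 08:00–08:15, 09:15–10:15, 11:15–12:15, 14:00–16:15.
Beatriz ∩ Maya ∩ Thandi: 08:00–08:15, 09:15–09:30, 11:15–12:15, 14:00–16:15.
Restricted to 10:15–15:15: 11:15–12:15, 14:00–15:15.
Total common minutes: 60 + 75 = 135.

135 minutes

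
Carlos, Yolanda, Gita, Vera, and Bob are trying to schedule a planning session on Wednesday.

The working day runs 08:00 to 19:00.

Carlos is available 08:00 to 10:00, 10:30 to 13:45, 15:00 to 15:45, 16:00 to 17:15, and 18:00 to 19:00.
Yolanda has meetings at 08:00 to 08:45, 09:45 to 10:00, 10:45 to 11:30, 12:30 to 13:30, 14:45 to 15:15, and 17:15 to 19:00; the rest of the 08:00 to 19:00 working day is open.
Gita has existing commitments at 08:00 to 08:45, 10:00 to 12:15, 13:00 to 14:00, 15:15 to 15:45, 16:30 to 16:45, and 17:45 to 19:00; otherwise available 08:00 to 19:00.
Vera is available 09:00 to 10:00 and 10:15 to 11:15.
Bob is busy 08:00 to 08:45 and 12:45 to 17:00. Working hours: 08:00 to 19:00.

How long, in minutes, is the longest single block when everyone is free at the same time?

Yolanda free within 08:00–19:00: 08:45–09:45, 10:00–10:45, 11:30–12:30, 13:30–14:45, 15:15–17:15.
Gita free within 08:00–19:00: 08:45–10:00, 12:15–13:00, 14:00–15:15, 15:45–16:30, 16:45–17:45.
Bob free within 08:00–19:00: 08:45–12:45, 17:00–19:00.
Carlos ∩ Yolanda: 08:45–09:45, 10:30–10:45, 11:30–12:30, 13:30–13:45, 15:15–15:45, 16:00–17:15.
Carlos ∩ Yolanda ∩ Gita: 08:45–09:45, 12:15–12:30, 16:00–16:30, 16:45–17:15.
Carlos ∩ Yolanda ∩ Gita ∩ Vera: 09:00–09:45.
Carlos ∩ Yolanda ∩ Gita ∩ Vera ∩ Bob: 09:00–09:45.
Single common window of 45 minutes.

45 minutes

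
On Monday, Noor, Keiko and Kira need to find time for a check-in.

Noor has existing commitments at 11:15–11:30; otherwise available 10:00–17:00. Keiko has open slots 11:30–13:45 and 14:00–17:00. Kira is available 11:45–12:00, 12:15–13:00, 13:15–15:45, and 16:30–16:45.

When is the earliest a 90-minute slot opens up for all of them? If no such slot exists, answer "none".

Noor free within 10:00–17:00: 10:00–11:15, 11:30–17:00.
Noor ∩ Keiko: 11:30–13:45, 14:00–17:00.
Noor ∩ Keiko ∩ Kira: 11:45–12:00, 12:15–13:00, 13:15–13:45, 14:00–15:45, 16:30–16:45.
Windows ≥ 90 min: 14:00–15:45.
Earliest such window starts at 14:00.

14:00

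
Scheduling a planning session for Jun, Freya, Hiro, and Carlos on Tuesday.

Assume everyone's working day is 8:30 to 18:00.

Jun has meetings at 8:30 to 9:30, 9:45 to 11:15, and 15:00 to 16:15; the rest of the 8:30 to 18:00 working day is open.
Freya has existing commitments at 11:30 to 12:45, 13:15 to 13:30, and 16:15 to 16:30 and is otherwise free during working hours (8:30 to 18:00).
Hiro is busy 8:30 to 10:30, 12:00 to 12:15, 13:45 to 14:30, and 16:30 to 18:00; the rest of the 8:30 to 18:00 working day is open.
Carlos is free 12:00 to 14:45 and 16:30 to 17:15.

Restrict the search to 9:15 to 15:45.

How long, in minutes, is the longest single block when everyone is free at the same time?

30 minutes

Jun free within 08:30–18:00: 09:30–09:45, 11:15–15:00, 16:15–18:00.
Freya free within 08:30–18:00: 08:30–11:30, 12:45–13:15, 13:30–16:15, 16:30–18:00.
Hiro free within 08:30–18:00: 10:30–12:00, 12:15–13:45, 14:30–16:30.
Jun ∩ Freya: 09:30–09:45, 11:15–11:30, 12:45–13:15, 13:30–15:00, 16:30–18:00.
Jun ∩ Freya ∩ Hiro: 11:15–11:30, 12:45–13:15, 13:30–13:45, 14:30–15:00.
Jun ∩ Freya ∩ Hiro ∩ Carlos: 12:45–13:15, 13:30–13:45, 14:30–14:45.
Restricted to 09:15–15:45: 12:45–13:15, 13:30–13:45, 14:30–14:45.
Common window lengths: 30, 15, 15 min; longest is 30.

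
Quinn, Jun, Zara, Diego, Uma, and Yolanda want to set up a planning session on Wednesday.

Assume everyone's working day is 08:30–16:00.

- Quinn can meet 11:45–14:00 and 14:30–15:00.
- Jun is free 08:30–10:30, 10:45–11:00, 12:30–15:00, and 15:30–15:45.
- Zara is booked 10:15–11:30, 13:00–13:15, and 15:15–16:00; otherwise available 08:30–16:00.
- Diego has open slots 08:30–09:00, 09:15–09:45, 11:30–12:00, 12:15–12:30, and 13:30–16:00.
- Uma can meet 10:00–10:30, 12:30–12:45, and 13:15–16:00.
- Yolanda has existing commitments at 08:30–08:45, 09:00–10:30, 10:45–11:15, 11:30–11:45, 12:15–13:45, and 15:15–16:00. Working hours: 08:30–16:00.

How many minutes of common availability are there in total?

45 minutes

Zara free within 08:30–16:00: 08:30–10:15, 11:30–13:00, 13:15–15:15.
Yolanda free within 08:30–16:00: 08:45–09:00, 10:30–10:45, 11:15–11:30, 11:45–12:15, 13:45–15:15.
Quinn ∩ Jun: 12:30–14:00, 14:30–15:00.
Quinn ∩ Jun ∩ Zara: 12:30–13:00, 13:15–14:00, 14:30–15:00.
Quinn ∩ Jun ∩ Zara ∩ Diego: 13:30–14:00, 14:30–15:00.
Quinn ∩ Jun ∩ Zara ∩ Diego ∩ Uma: 13:30–14:00, 14:30–15:00.
Quinn ∩ Jun ∩ Zara ∩ Diego ∩ Uma ∩ Yolanda: 13:45–14:00, 14:30–15:00.
Total common minutes: 15 + 30 = 45.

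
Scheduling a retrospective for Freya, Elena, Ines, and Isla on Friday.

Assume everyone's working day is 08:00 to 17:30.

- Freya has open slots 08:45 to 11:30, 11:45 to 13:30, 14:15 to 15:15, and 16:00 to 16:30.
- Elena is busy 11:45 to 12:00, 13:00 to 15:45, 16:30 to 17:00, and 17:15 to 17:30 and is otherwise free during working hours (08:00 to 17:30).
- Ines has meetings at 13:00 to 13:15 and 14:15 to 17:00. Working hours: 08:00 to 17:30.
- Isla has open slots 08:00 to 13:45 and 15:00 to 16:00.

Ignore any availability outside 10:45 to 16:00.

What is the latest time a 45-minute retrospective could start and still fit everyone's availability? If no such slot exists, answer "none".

12:15

Elena free within 08:00–17:30: 08:00–11:45, 12:00–13:00, 15:45–16:30, 17:00–17:15.
Ines free within 08:00–17:30: 08:00–13:00, 13:15–14:15, 17:00–17:30.
Freya ∩ Elena: 08:45–11:30, 12:00–13:00, 16:00–16:30.
Freya ∩ Elena ∩ Ines: 08:45–11:30, 12:00–13:00.
Freya ∩ Elena ∩ Ines ∩ Isla: 08:45–11:30, 12:00–13:00.
Restricted to 10:45–16:00: 10:45–11:30, 12:00–13:00.
Windows ≥ 45 min: 10:45–11:30, 12:00–13:00.
Latest start in the last window 12:00–13:00 is 13:00 − 45 min = 12:15.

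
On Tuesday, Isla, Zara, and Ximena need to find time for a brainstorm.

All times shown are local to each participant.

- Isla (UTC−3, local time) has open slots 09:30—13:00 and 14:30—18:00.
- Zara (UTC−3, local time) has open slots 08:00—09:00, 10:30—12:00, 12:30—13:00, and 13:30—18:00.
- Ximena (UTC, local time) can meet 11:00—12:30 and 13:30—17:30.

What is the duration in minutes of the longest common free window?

90 minutes

Isla → UTC: 12:30–16:00, 17:30–21:00.
Zara → UTC: 11:00–12:00, 13:30–15:00, 15:30–16:00, 16:30–21:00.
Ximena → UTC: 11:00–12:30, 13:30–17:30.
Isla ∩ Zara: 13:30–15:00, 15:30–16:00, 17:30–21:00.
Isla ∩ Zara ∩ Ximena: 13:30–15:00, 15:30–16:00.
Common window lengths: 90, 30 min; longest is 90.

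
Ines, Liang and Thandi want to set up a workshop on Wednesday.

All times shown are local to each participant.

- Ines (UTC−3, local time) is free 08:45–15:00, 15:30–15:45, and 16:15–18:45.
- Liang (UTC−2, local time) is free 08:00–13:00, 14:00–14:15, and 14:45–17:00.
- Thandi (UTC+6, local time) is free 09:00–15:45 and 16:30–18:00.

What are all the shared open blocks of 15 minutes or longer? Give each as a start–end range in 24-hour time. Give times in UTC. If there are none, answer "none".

11:45–12:00

Ines → UTC: 11:45–18:00, 18:30–18:45, 19:15–21:45.
Liang → UTC: 10:00–15:00, 16:00–16:15, 16:45–19:00.
Thandi → UTC: 03:00–09:45, 10:30–12:00.
Ines ∩ Liang: 11:45–15:00, 16:00–16:15, 16:45–18:00, 18:30–18:45.
Ines ∩ Liang ∩ Thandi: 11:45–12:00.
Windows ≥ 15 min: 11:45–12:00.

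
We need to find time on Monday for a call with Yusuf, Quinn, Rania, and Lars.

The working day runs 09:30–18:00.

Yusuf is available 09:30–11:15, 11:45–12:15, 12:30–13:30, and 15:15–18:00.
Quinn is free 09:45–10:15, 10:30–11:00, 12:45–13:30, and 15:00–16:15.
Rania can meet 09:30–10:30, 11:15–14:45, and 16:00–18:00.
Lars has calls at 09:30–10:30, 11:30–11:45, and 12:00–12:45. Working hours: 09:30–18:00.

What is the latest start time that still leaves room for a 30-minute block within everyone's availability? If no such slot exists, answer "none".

Lars free within 09:30–18:00: 10:30–11:30, 11:45–12:00, 12:45–18:00.
Yusuf ∩ Quinn: 09:45–10:15, 10:30–11:00, 12:45–13:30, 15:15–16:15.
Yusuf ∩ Quinn ∩ Rania: 09:45–10:15, 12:45–13:30, 16:00–16:15.
Yusuf ∩ Quinn ∩ Rania ∩ Lars: 12:45–13:30, 16:00–16:15.
Windows ≥ 30 min: 12:45–13:30.
Latest start in the last window 12:45–13:30 is 13:30 − 30 min = 13:00.

13:00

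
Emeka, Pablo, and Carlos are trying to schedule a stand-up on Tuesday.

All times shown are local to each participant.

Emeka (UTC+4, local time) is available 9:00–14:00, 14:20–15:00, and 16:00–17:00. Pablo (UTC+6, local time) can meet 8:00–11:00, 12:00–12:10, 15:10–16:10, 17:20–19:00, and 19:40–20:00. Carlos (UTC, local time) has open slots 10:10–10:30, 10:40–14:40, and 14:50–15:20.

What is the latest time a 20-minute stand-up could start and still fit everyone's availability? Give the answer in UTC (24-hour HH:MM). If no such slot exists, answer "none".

Emeka → UTC: 05:00–10:00, 10:20–11:00, 12:00–13:00.
Pablo → UTC: 02:00–05:00, 06:00–06:10, 09:10–10:10, 11:20–13:00, 13:40–14:00.
Carlos → UTC: 10:10–10:30, 10:40–14:40, 14:50–15:20.
Emeka ∩ Pablo: 06:00–06:10, 09:10–10:00, 12:00–13:00.
Emeka ∩ Pablo ∩ Carlos: 12:00–13:00.
Windows ≥ 20 min: 12:00–13:00.
Latest start in the last window 12:00–13:00 is 13:00 − 20 min = 12:40.

12:40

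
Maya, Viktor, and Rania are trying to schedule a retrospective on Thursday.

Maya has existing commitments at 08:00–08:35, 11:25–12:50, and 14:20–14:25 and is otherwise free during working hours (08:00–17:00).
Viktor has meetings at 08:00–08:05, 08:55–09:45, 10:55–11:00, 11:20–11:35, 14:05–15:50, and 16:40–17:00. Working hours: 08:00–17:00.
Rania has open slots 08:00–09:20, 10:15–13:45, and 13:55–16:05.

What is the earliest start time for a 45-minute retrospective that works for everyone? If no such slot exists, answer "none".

Maya free within 08:00–17:00: 08:35–11:25, 12:50–14:20, 14:25–17:00.
Viktor free within 08:00–17:00: 08:05–08:55, 09:45–10:55, 11:00–11:20, 11:35–14:05, 15:50–16:40.
Maya ∩ Viktor: 08:35–08:55, 09:45–10:55, 11:00–11:20, 12:50–14:05, 15:50–16:40.
Maya ∩ Viktor ∩ Rania: 08:35–08:55, 10:15–10:55, 11:00–11:20, 12:50–13:45, 13:55–14:05, 15:50–16:05.
Windows ≥ 45 min: 12:50–13:45.
Earliest such window starts at 12:50.

12:50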